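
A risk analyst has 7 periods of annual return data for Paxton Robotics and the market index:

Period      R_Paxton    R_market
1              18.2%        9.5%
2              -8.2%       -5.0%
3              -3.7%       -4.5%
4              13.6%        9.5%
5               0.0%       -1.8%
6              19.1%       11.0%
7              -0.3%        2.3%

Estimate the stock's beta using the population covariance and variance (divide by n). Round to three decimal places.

Mean R_i = (18.2 − 8.2 − 3.7 + 13.6 + 0.0 + 19.1 − 0.3) / 7 = 5.5286%
Mean R_m = (9.5 − 5.0 − 4.5 + 9.5 − 1.8 + 11.0 + 2.3) / 7 = 3.0000%
Σ(R_i − R̄_i)(R_m − R̄_m) = 453.0600  ⇒  Cov = 453.0600 / 7 = 64.7229
Σ(R_m − R̄_m)² = 292.2800  ⇒  Var(R_m) = 292.2800 / 7 = 41.7543
β = Cov / Var(R_m) = 64.7229 / 41.7543 = 1.5501

1.550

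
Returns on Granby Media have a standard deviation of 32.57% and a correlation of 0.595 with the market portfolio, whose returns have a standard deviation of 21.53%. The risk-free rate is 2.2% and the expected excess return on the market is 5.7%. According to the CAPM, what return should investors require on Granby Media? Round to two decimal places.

7.33%

β = ρ × σ_i / σ_m = 0.595 × 32.57% / 21.53% = 0.9001
E(R) = 2.2% + 0.9001 × 5.7% = 7.33%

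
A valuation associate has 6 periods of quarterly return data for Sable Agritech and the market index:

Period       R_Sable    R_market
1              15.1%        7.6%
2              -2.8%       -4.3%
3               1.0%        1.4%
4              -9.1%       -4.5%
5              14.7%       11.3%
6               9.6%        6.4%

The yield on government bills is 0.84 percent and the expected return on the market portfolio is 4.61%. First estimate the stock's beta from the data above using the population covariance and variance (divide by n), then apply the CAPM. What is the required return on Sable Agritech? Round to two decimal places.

Mean R_i = (15.1 − 2.8 + 1.0 − 9.1 + 14.7 + 9.6) / 6 = 4.7500%
Mean R_m = (7.6 − 4.3 + 1.4 − 4.5 + 11.3 + 6.4) / 6 = 2.9833%
Σ(R_i − R̄_i)(R_m − R̄_m) = 311.6750  ⇒  Cov = 311.6750 / 6 = 51.9458
Σ(R_m − R̄_m)² = 213.7083  ⇒  Var(R_m) = 213.7083 / 6 = 35.6181
β = Cov / Var(R_m) = 51.9458 / 35.6181 = 1.4584
MRP = 4.61% − 0.84% = 3.77%
E(R) = R_f + β × MRP = 0.84% + 1.4584 × 3.77% = 6.34%

6.34%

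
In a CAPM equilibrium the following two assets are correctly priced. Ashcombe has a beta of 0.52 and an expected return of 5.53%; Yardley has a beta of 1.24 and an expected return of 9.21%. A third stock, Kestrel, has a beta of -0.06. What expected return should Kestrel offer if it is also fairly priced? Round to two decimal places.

MRP (SML slope) = (9.21% − 5.53%) / (1.24 − 0.52) = 3.68% / 0.72 = 5.1111%
R_f (intercept) = 5.53% − 0.52 × 5.1111% = 2.8722%
E(R_Kestrel) = R_f + β × MRP = 2.8722% + -0.06 × 5.1111% = 2.57%

2.57%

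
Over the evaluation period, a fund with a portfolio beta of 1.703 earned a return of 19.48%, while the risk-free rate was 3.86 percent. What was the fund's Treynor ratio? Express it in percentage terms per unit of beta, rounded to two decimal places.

9.17%

Treynor = (R_P − R_f) / β_P = (19.48% − 3.86%) / 1.7030 = 15.62% / 1.7030 = 9.17%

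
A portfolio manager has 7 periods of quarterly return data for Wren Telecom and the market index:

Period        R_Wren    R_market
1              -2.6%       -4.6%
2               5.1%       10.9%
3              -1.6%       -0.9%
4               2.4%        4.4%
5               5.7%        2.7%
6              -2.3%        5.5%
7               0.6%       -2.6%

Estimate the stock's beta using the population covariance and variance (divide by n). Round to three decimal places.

Mean R_i = (-2.6 + 5.1 − 1.6 + 2.4 + 5.7 − 2.3 + 0.6) / 7 = 1.0429%
Mean R_m = (-4.6 + 10.9 − 0.9 + 4.4 + 2.7 + 5.5 − 2.6) / 7 = 2.2000%
Σ(R_i − R̄_i)(R_m − R̄_m) = 64.6700  ⇒  Cov = 64.6700 / 7 = 9.2386
Σ(R_m − R̄_m)² = 170.5600  ⇒  Var(R_m) = 170.5600 / 7 = 24.3657
β = Cov / Var(R_m) = 9.2386 / 24.3657 = 0.3792

0.379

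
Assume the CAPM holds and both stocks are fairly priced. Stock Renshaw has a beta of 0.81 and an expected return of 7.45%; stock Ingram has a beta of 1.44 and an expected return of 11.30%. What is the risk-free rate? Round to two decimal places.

2.50%

Both satisfy E(R) = R_f + β·MRP, so the slope of the SML is
MRP = (11.30% − 7.45%) / (1.44 − 0.81) = 3.85% / 0.63 = 6.1111%
R_f = E(R_Renshaw) − β_Renshaw·MRP = 7.45% − 0.81 × 6.1111% = 2.5000%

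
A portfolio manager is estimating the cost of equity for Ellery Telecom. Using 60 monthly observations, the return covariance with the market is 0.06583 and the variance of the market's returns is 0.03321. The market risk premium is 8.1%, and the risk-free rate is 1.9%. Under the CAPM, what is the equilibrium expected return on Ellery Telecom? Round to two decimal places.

β = Cov(R_i, R_m) / Var(R_m) = 0.06583 / 0.03321 = 1.9822
E(R) = R_f + β × MRP = 1.9% + 1.9822 × 8.1% = 17.96%

17.96%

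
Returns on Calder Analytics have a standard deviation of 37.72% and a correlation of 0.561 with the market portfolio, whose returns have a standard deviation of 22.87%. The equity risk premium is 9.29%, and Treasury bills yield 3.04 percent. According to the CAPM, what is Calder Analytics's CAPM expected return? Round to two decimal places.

11.64%

β = ρ × σ_i / σ_m = 0.561 × 37.72% / 22.87% = 0.9253
E(R) = 3.04% + 0.9253 × 9.29% = 11.64%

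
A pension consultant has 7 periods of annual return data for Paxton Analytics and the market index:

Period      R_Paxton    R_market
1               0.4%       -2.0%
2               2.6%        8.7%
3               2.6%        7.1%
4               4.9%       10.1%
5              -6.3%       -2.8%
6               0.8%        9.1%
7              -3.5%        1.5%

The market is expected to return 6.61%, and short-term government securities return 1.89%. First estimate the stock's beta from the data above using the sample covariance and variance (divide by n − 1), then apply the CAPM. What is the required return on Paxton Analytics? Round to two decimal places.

Mean R_i = (0.4 + 2.6 + 2.6 + 4.9 − 6.3 + 0.8 − 3.5) / 7 = 0.2143%
Mean R_m = (-2.0 + 8.7 + 7.1 + 10.1 − 2.8 + 9.1 + 1.5) / 7 = 4.5286%
Σ(R_i − R̄_i)(R_m − R̄_m) = 102.6471  ⇒  Cov = 102.6471 / 6 = 17.1079
Σ(R_m − R̄_m)² = 181.4543  ⇒  Var(R_m) = 181.4543 / 6 = 30.2424
β = Cov / Var(R_m) = 17.1079 / 30.2424 = 0.5657
MRP = 6.61% − 1.89% = 4.72%
E(R) = R_f + β × MRP = 1.89% + 0.5657 × 4.72% = 4.56%

4.56%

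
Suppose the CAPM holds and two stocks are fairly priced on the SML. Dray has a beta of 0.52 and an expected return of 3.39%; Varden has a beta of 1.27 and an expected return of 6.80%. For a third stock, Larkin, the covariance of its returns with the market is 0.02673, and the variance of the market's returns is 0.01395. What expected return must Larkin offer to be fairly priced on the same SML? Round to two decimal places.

9.74%

MRP = (6.80% − 3.39%) / (1.27 − 0.52) = 4.5467%
R_f = 3.39% − 0.52 × 4.5467% = 1.0257%
β_Larkin = Cov / Var(R_m) = 0.02673 / 0.01395 = 1.9161
E(R_Larkin) = R_f + β × MRP = 1.0257% + 1.9161 × 4.5467% = 9.74%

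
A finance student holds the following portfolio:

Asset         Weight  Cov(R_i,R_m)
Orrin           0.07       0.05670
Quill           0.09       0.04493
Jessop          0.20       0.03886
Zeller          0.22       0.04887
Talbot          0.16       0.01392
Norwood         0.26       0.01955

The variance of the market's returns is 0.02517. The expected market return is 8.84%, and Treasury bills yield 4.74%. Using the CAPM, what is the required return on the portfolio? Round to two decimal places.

10.25%

β_Orrin = 0.05670 / 0.02517 = 2.2527
β_Quill = 0.04493 / 0.02517 = 1.7851
β_Jessop = 0.03886 / 0.02517 = 1.5439
β_Zeller = 0.04887 / 0.02517 = 1.9416
β_Talbot = 0.01392 / 0.02517 = 0.5530
β_Norwood = 0.01955 / 0.02517 = 0.7767
β_P = Σ w_i β_i = 0.07×2.2527 + 0.09×1.7851 + 0.20×1.5439 + 0.22×1.9416 + 0.16×0.5530 + 0.26×0.7767 = 1.3447
MRP = 8.84% − 4.74% = 4.10%
E(R_P) = R_f + β_P × MRP = 4.74% + 1.3447 × 4.10% = 10.25%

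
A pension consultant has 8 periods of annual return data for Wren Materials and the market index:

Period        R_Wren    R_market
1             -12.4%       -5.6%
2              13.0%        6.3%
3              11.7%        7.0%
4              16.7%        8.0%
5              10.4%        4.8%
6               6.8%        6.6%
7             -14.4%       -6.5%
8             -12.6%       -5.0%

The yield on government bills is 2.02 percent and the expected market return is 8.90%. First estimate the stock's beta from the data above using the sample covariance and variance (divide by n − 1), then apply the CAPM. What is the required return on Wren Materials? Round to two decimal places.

15.92%

Mean R_i = (-12.4 + 13.0 + 11.7 + 16.7 + 10.4 + 6.8 − 14.4 − 12.6) / 8 = 2.4000%
Mean R_m = (-5.6 + 6.3 + 7.0 + 8.0 + 4.8 + 6.6 − 6.5 − 5.0) / 8 = 1.9500%
Σ(R_i − R̄_i)(R_m − R̄_m) = 580.8000  ⇒  Cov = 580.8000 / 7 = 82.9714
Σ(R_m − R̄_m)² = 287.4800  ⇒  Var(R_m) = 287.4800 / 7 = 41.0686
β = Cov / Var(R_m) = 82.9714 / 41.0686 = 2.0203
MRP = 8.90% − 2.02% = 6.88%
E(R) = R_f + β × MRP = 2.02% + 2.0203 × 6.88% = 15.92%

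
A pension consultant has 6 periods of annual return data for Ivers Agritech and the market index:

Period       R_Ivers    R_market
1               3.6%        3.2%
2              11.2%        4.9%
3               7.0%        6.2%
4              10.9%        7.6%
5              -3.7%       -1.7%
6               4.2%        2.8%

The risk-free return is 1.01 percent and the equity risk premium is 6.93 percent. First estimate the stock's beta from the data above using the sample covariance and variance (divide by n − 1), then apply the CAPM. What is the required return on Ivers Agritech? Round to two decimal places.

Mean R_i = (3.6 + 11.2 + 7.0 + 10.9 − 3.7 + 4.2) / 6 = 5.5333%
Mean R_m = (3.2 + 4.9 + 6.2 + 7.6 − 1.7 + 2.8) / 6 = 3.8333%
Σ(R_i − R̄_i)(R_m − R̄_m) = 83.4233  ⇒  Cov = 83.4233 / 5 = 16.6847
Σ(R_m − R̄_m)² = 53.0133  ⇒  Var(R_m) = 53.0133 / 5 = 10.6027
β = Cov / Var(R_m) = 16.6847 / 10.6027 = 1.5736
E(R) = R_f + β × MRP = 1.01% + 1.5736 × 6.93% = 11.92%

11.92%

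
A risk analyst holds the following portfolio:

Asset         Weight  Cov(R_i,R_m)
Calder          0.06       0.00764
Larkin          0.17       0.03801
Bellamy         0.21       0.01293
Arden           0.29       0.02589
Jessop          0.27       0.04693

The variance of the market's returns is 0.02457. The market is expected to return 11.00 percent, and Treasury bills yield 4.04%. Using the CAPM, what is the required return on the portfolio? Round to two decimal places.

12.49%

β_Calder = 0.00764 / 0.02457 = 0.3109
β_Larkin = 0.03801 / 0.02457 = 1.5470
β_Bellamy = 0.01293 / 0.02457 = 0.5263
β_Arden = 0.02589 / 0.02457 = 1.0537
β_Jessop = 0.04693 / 0.02457 = 1.9101
β_P = Σ w_i β_i = 0.06×0.3109 + 0.17×1.5470 + 0.21×0.5263 + 0.29×1.0537 + 0.27×1.9101 = 1.2135
MRP = 11.00% − 4.04% = 6.96%
E(R_P) = R_f + β_P × MRP = 4.04% + 1.2135 × 6.96% = 12.49%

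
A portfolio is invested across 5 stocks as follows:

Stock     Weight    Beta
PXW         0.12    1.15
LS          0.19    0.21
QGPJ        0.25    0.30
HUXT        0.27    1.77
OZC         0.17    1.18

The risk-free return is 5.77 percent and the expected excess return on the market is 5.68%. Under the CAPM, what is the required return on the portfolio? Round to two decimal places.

11.06%

β_P = Σ w_i β_i = 0.12×1.15 + 0.19×0.21 + 0.25×0.30 + 0.27×1.77 + 0.17×1.18 = 0.9314
E(R_P) = R_f + β_P × MRP = 5.77% + 0.9314 × 5.68% = 11.06%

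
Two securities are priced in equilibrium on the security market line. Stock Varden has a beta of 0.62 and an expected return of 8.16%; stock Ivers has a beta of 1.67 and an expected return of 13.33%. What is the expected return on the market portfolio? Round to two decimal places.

Both satisfy E(R) = R_f + β·MRP, so the slope of the SML is
MRP = (13.33% − 8.16%) / (1.67 − 0.62) = 5.17% / 1.05 = 4.9238%
R_f = E(R_Varden) − β_Varden·MRP = 8.16% − 0.62 × 4.9238% = 5.1072%
E(R_m) = R_f + MRP = 5.1072% + 4.9238% = 10.03%

10.03%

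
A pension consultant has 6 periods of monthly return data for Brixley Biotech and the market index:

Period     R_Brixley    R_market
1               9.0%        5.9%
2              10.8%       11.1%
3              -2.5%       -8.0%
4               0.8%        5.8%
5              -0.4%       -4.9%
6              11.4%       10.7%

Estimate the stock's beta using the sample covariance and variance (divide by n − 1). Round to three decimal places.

Mean R_i = (9.0 + 10.8 − 2.5 + 0.8 − 0.4 + 11.4) / 6 = 4.8500%
Mean R_m = (5.9 + 11.1 − 8.0 + 5.8 − 4.9 + 10.7) / 6 = 3.4333%
Σ(R_i − R̄_i)(R_m − R̄_m) = 221.6500  ⇒  Cov = 221.6500 / 5 = 44.3300
Σ(R_m − R̄_m)² = 323.4333  ⇒  Var(R_m) = 323.4333 / 5 = 64.6867
β = Cov / Var(R_m) = 44.3300 / 64.6867 = 0.6853

0.685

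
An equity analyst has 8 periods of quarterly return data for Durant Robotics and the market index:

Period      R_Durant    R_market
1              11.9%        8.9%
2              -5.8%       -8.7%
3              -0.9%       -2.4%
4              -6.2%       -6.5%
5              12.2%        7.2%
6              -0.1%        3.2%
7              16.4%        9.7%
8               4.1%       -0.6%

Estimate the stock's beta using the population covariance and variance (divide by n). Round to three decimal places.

1.161

Mean R_i = (11.9 − 5.8 − 0.9 − 6.2 + 12.2 − 0.1 + 16.4 + 4.1) / 8 = 3.9500%
Mean R_m = (8.9 − 8.7 − 2.4 − 6.5 + 7.2 + 3.2 + 9.7 − 0.6) / 8 = 1.3500%
Σ(R_i − R̄_i)(R_m − R̄_m) = 400.3100  ⇒  Cov = 400.3100 / 8 = 50.0388
Σ(R_m − R̄_m)² = 344.8600  ⇒  Var(R_m) = 344.8600 / 8 = 43.1075
β = Cov / Var(R_m) = 50.0388 / 43.1075 = 1.1608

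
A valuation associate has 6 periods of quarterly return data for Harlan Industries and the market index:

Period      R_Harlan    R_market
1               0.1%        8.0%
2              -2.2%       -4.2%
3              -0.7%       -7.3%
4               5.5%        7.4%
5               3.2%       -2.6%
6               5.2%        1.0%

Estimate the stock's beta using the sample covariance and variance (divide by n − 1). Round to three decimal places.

0.247

Mean R_i = (0.1 − 2.2 − 0.7 + 5.5 + 3.2 + 5.2) / 6 = 1.8500%
Mean R_m = (8.0 − 4.2 − 7.3 + 7.4 − 2.6 + 1.0) / 6 = 0.3833%
Σ(R_i − R̄_i)(R_m − R̄_m) = 48.4750  ⇒  Cov = 48.4750 / 5 = 9.6950
Σ(R_m − R̄_m)² = 196.5683  ⇒  Var(R_m) = 196.5683 / 5 = 39.3137
β = Cov / Var(R_m) = 9.6950 / 39.3137 = 0.2466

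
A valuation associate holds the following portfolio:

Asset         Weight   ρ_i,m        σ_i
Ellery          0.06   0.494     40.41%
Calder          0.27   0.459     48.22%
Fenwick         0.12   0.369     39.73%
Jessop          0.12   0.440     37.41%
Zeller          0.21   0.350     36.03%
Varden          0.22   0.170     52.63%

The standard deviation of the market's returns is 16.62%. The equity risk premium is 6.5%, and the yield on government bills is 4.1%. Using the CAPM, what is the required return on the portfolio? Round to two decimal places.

β_Ellery = 0.494 × 40.41% / 16.62% = 1.2011
β_Calder = 0.459 × 48.22% / 16.62% = 1.3317
β_Fenwick = 0.369 × 39.73% / 16.62% = 0.8821
β_Jessop = 0.440 × 37.41% / 16.62% = 0.9904
β_Zeller = 0.350 × 36.03% / 16.62% = 0.7588
β_Varden = 0.170 × 52.63% / 16.62% = 0.5383
β_P = Σ w_i β_i = 0.06×1.2011 + 0.27×1.3317 + 0.12×0.8821 + 0.12×0.9904 + 0.21×0.7588 + 0.22×0.5383 = 0.9341
E(R_P) = R_f + β_P × MRP = 4.1% + 0.9341 × 6.5% = 10.17%

10.17%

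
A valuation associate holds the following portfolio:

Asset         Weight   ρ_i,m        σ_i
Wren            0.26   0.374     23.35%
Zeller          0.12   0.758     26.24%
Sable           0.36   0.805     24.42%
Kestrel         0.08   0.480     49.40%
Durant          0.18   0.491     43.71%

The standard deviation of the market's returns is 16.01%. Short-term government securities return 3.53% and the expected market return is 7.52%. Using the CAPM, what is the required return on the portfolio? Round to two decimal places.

7.89%

β_Wren = 0.374 × 23.35% / 16.01% = 0.5455
β_Zeller = 0.758 × 26.24% / 16.01% = 1.2423
β_Sable = 0.805 × 24.42% / 16.01% = 1.2279
β_Kestrel = 0.480 × 49.40% / 16.01% = 1.4811
β_Durant = 0.491 × 43.71% / 16.01% = 1.3405
β_P = Σ w_i β_i = 0.26×0.5455 + 0.12×1.2423 + 0.36×1.2279 + 0.08×1.4811 + 0.18×1.3405 = 1.0927
MRP = 7.52% − 3.53% = 3.99%
E(R_P) = R_f + β_P × MRP = 3.53% + 1.0927 × 3.99% = 7.89%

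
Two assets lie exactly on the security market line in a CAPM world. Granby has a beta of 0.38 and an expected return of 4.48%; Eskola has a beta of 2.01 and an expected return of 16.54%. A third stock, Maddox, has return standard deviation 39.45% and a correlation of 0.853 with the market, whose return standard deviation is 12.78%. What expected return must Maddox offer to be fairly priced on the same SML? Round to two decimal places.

21.15%

MRP = (16.54% − 4.48%) / (2.01 − 0.38) = 7.3988%
R_f = 4.48% − 0.38 × 7.3988% = 1.6685%
β_Maddox = ρ·σ_i/σ_m = 0.853 × 39.45 / 12.78 = 2.6331
E(R_Maddox) = R_f + β × MRP = 1.6685% + 2.6331 × 7.3988% = 21.15%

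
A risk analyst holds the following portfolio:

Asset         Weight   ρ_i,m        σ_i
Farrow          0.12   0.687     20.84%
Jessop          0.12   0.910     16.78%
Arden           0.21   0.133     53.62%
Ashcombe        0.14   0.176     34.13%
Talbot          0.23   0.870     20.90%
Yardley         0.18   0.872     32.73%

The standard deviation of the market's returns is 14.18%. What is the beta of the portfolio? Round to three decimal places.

1.073

β_Farrow = 0.687 × 20.84% / 14.18% = 1.0097
β_Jessop = 0.910 × 16.78% / 14.18% = 1.0769
β_Arden = 0.133 × 53.62% / 14.18% = 0.5029
β_Ashcombe = 0.176 × 34.13% / 14.18% = 0.4236
β_Talbot = 0.870 × 20.90% / 14.18% = 1.2823
β_Yardley = 0.872 × 32.73% / 14.18% = 2.0127
β_P = Σ w_i β_i = 0.12×1.0097 + 0.12×1.0769 + 0.21×0.5029 + 0.14×0.4236 + 0.23×1.2823 + 0.18×2.0127 = 1.0725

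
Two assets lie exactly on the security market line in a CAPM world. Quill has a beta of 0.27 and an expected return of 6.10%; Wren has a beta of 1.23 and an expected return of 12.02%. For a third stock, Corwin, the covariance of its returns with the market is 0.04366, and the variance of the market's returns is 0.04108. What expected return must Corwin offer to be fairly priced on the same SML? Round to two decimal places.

MRP = (12.02% − 6.10%) / (1.23 − 0.27) = 6.1667%
R_f = 6.10% − 0.27 × 6.1667% = 4.4350%
β_Corwin = Cov / Var(R_m) = 0.04366 / 0.04108 = 1.0628
E(R_Corwin) = R_f + β × MRP = 4.4350% + 1.0628 × 6.1667% = 10.99%

10.99%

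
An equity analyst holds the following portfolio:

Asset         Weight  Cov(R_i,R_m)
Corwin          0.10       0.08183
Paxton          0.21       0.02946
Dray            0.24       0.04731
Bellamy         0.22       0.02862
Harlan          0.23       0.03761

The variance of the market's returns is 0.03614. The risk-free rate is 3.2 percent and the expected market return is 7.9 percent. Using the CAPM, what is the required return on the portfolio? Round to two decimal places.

β_Corwin = 0.08183 / 0.03614 = 2.2643
β_Paxton = 0.02946 / 0.03614 = 0.8152
β_Dray = 0.04731 / 0.03614 = 1.3091
β_Bellamy = 0.02862 / 0.03614 = 0.7919
β_Harlan = 0.03761 / 0.03614 = 1.0407
β_P = Σ w_i β_i = 0.10×2.2643 + 0.21×0.8152 + 0.24×1.3091 + 0.22×0.7919 + 0.23×1.0407 = 1.1254
MRP = 7.9% − 3.2% = 4.70%
E(R_P) = R_f + β_P × MRP = 3.2% + 1.1254 × 4.7% = 8.49%

8.49%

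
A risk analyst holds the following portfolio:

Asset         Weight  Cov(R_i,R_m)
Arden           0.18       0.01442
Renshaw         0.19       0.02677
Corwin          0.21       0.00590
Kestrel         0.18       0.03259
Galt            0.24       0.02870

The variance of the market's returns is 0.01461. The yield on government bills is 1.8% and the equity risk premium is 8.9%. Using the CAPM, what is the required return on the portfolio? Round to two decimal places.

15.00%

β_Arden = 0.01442 / 0.01461 = 0.9870
β_Renshaw = 0.02677 / 0.01461 = 1.8323
β_Corwin = 0.00590 / 0.01461 = 0.4038
β_Kestrel = 0.03259 / 0.01461 = 2.2307
β_Galt = 0.02870 / 0.01461 = 1.9644
β_P = Σ w_i β_i = 0.18×0.9870 + 0.19×1.8323 + 0.21×0.4038 + 0.18×2.2307 + 0.24×1.9644 = 1.4836
E(R_P) = R_f + β_P × MRP = 1.8% + 1.4836 × 8.9% = 15.00%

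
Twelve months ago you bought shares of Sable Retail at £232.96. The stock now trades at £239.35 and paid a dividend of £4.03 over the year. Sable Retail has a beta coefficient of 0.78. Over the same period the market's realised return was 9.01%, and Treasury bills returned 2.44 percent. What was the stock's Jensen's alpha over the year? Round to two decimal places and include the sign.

Realised HPR = (P1 + D1 − P0) / P0 = (239.35 + 4.03 − 232.96) / 232.96 = 10.42 / 232.96 = 4.4729%
MRP = 9.01% − 2.44% = 6.57%
CAPM required = R_f + β·MRP = 2.44% + 0.78 × 6.57% = 7.5646%
α = realised − required = 4.4729% − 7.5646% = -3.09%

-3.09%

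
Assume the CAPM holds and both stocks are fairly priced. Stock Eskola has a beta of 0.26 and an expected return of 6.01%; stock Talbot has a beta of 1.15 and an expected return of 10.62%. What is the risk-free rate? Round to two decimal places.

4.66%

Both satisfy E(R) = R_f + β·MRP, so the slope of the SML is
MRP = (10.62% − 6.01%) / (1.15 − 0.26) = 4.61% / 0.89 = 5.1798%
R_f = E(R_Eskola) − β_Eskola·MRP = 6.01% − 0.26 × 5.1798% = 4.6633%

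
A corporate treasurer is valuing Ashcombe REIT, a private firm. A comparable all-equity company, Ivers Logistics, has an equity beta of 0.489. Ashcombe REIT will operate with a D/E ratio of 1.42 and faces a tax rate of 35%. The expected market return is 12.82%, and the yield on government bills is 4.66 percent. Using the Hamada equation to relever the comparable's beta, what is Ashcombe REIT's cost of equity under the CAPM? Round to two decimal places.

β_L = β_U × [1 + (1 − t)(D/E)] = 0.489 × [1 + (1 − 0.35) × 1.42]
    = 0.489 × [1 + 0.65 × 1.42] = 0.489 × 1.9230 = 0.9403
MRP = 12.82% − 4.66% = 8.16%
E(R) = R_f + β_L × MRP = 4.66% + 0.9403 × 8.16% = 12.33%

12.33%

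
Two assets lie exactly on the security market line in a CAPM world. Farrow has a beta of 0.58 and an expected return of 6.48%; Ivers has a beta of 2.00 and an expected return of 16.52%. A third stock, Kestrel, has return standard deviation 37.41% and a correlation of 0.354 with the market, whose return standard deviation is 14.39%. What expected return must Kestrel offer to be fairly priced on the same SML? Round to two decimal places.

MRP = (16.52% − 6.48%) / (2.00 − 0.58) = 7.0704%
R_f = 6.48% − 0.58 × 7.0704% = 2.3792%
β_Kestrel = ρ·σ_i/σ_m = 0.354 × 37.41 / 14.39 = 0.9203
E(R_Kestrel) = R_f + β × MRP = 2.3792% + 0.9203 × 7.0704% = 8.89%

8.89%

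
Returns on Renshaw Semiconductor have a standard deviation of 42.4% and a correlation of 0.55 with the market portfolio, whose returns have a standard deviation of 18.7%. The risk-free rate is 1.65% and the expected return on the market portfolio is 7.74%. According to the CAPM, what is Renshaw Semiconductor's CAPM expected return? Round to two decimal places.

β = ρ × σ_i / σ_m = 0.55 × 42.4% / 18.7% = 1.2471
MRP = 7.74% − 1.65% = 6.09%
E(R) = 1.65% + 1.2471 × 6.09% = 9.24%

9.24%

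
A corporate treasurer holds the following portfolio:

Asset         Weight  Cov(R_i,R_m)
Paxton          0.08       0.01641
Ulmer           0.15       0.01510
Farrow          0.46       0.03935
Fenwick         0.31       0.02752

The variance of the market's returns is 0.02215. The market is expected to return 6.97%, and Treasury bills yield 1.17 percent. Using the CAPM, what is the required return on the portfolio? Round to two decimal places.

β_Paxton = 0.01641 / 0.02215 = 0.7409
β_Ulmer = 0.01510 / 0.02215 = 0.6817
β_Farrow = 0.03935 / 0.02215 = 1.7765
β_Fenwick = 0.02752 / 0.02215 = 1.2424
β_P = Σ w_i β_i = 0.08×0.7409 + 0.15×0.6817 + 0.46×1.7765 + 0.31×1.2424 = 1.3639
MRP = 6.97% − 1.17% = 5.80%
E(R_P) = R_f + β_P × MRP = 1.17% + 1.3639 × 5.80% = 9.08%

9.08%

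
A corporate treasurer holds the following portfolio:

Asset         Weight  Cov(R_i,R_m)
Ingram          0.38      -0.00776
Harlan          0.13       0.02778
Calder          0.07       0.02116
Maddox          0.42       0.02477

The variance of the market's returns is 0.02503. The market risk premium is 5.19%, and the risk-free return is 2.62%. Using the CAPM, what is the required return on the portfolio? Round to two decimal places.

5.22%

β_Ingram = -0.00776 / 0.02503 = -0.3100
β_Harlan = 0.02778 / 0.02503 = 1.1099
β_Calder = 0.02116 / 0.02503 = 0.8454
β_Maddox = 0.02477 / 0.02503 = 0.9896
β_P = Σ w_i β_i = 0.38×-0.3100 + 0.13×1.1099 + 0.07×0.8454 + 0.42×0.9896 = 0.5013
E(R_P) = R_f + β_P × MRP = 2.62% + 0.5013 × 5.19% = 5.22%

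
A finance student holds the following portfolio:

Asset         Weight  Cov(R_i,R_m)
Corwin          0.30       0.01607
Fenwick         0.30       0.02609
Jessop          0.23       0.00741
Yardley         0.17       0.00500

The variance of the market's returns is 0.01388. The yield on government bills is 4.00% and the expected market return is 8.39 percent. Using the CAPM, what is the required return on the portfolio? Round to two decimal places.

8.81%

β_Corwin = 0.01607 / 0.01388 = 1.1578
β_Fenwick = 0.02609 / 0.01388 = 1.8797
β_Jessop = 0.00741 / 0.01388 = 0.5339
β_Yardley = 0.00500 / 0.01388 = 0.3602
β_P = Σ w_i β_i = 0.30×1.1578 + 0.30×1.8797 + 0.23×0.5339 + 0.17×0.3602 = 1.0953
MRP = 8.39% − 4.00% = 4.39%
E(R_P) = R_f + β_P × MRP = 4.00% + 1.0953 × 4.39% = 8.81%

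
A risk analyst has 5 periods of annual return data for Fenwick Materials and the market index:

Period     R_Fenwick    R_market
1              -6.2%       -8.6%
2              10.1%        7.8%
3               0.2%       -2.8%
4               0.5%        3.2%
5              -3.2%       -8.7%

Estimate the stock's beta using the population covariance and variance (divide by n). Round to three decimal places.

0.771

Mean R_i = (-6.2 + 10.1 + 0.2 + 0.5 − 3.2) / 5 = 0.2800%
Mean R_m = (-8.6 + 7.8 − 2.8 + 3.2 − 8.7) / 5 = -1.8200%
Σ(R_i − R̄_i)(R_m − R̄_m) = 163.5280  ⇒  Cov = 163.5280 / 5 = 32.7056
Σ(R_m − R̄_m)² = 212.0080  ⇒  Var(R_m) = 212.0080 / 5 = 42.4016
β = Cov / Var(R_m) = 32.7056 / 42.4016 = 0.7713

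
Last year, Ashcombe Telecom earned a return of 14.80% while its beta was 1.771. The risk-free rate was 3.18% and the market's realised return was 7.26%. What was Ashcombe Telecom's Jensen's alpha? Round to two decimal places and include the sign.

Market excess return = 7.26% − 3.18% = 4.08%
CAPM benchmark = R_f + β(R_m − R_f) = 3.18% + 1.771 × 4.08% = 10.40568%
α = actual − benchmark = 14.80% − 10.40568% = +4.39%

+4.39%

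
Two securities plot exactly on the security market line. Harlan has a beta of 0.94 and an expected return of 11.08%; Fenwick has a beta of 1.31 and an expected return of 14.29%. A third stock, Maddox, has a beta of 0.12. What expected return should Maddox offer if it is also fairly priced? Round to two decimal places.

3.97%

MRP (SML slope) = (14.29% − 11.08%) / (1.31 − 0.94) = 3.21% / 0.37 = 8.6757%
R_f (intercept) = 11.08% − 0.94 × 8.6757% = 2.9248%
E(R_Maddox) = R_f + β × MRP = 2.9248% + 0.12 × 8.6757% = 3.97%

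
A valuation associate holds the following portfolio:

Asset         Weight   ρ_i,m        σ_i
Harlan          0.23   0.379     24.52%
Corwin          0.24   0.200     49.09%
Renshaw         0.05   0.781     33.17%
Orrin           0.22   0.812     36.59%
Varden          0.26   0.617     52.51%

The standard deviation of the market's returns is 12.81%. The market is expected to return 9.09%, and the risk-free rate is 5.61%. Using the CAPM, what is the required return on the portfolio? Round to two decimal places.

11.25%

β_Harlan = 0.379 × 24.52% / 12.81% = 0.7255
β_Corwin = 0.200 × 49.09% / 12.81% = 0.7664
β_Renshaw = 0.781 × 33.17% / 12.81% = 2.0223
β_Orrin = 0.812 × 36.59% / 12.81% = 2.3194
β_Varden = 0.617 × 52.51% / 12.81% = 2.5292
β_P = Σ w_i β_i = 0.23×0.7255 + 0.24×0.7664 + 0.05×2.0223 + 0.22×2.3194 + 0.26×2.5292 = 1.6198
MRP = 9.09% − 5.61% = 3.48%
E(R_P) = R_f + β_P × MRP = 5.61% + 1.6198 × 3.48% = 11.25%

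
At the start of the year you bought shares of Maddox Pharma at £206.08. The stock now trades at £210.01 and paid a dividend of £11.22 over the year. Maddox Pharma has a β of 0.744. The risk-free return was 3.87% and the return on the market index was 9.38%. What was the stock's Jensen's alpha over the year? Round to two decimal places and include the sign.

Realised HPR = (P1 + D1 − P0) / P0 = (210.01 + 11.22 − 206.08) / 206.08 = 15.15 / 206.08 = 7.3515%
MRP = 9.38% − 3.87% = 5.51%
CAPM required = R_f + β·MRP = 3.87% + 0.744 × 5.51% = 7.96944%
α = realised − required = 7.3515% − 7.96944% = -0.62%

-0.62%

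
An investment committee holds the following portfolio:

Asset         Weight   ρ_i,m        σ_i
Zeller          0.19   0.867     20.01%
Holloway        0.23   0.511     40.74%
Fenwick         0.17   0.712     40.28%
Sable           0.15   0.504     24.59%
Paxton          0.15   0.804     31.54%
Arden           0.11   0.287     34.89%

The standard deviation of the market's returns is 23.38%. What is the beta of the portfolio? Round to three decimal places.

0.844

β_Zeller = 0.867 × 20.01% / 23.38% = 0.7420
β_Holloway = 0.511 × 40.74% / 23.38% = 0.8904
β_Fenwick = 0.712 × 40.28% / 23.38% = 1.2267
β_Sable = 0.504 × 24.59% / 23.38% = 0.5301
β_Paxton = 0.804 × 31.54% / 23.38% = 1.0846
β_Arden = 0.287 × 34.89% / 23.38% = 0.4283
β_P = Σ w_i β_i = 0.19×0.7420 + 0.23×0.8904 + 0.17×1.2267 + 0.15×0.5301 + 0.15×1.0846 + 0.11×0.4283 = 0.8436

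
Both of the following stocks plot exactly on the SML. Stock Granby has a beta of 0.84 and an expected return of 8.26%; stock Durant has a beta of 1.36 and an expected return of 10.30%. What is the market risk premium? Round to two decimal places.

3.92%

Both satisfy E(R) = R_f + β·MRP, so the slope of the SML is
MRP = (10.30% − 8.26%) / (1.36 − 0.84) = 2.04% / 0.52 = 3.9231%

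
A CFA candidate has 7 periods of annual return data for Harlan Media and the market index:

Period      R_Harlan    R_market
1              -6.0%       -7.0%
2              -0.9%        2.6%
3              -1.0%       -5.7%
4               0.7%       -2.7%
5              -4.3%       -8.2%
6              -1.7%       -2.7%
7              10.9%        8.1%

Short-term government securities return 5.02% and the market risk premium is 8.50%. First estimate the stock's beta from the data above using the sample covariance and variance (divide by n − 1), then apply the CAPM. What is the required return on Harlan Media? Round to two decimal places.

12.06%

Mean R_i = (-6.0 − 0.9 − 1.0 + 0.7 − 4.3 − 1.7 + 10.9) / 7 = -0.3286%
Mean R_m = (-7.0 + 2.6 − 5.7 − 2.7 − 8.2 − 2.7 + 8.1) / 7 = -2.2286%
Σ(R_i − R̄_i)(R_m − R̄_m) = 166.4843  ⇒  Cov = 166.4843 / 6 = 27.7474
Σ(R_m − R̄_m)² = 200.9143  ⇒  Var(R_m) = 200.9143 / 6 = 33.4857
β = Cov / Var(R_m) = 27.7474 / 33.4857 = 0.8286
E(R) = R_f + β × MRP = 5.02% + 0.8286 × 8.50% = 12.06%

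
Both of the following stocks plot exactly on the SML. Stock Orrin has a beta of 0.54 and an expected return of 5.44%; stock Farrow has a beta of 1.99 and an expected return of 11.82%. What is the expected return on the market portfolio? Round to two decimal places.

7.46%

Both satisfy E(R) = R_f + β·MRP, so the slope of the SML is
MRP = (11.82% − 5.44%) / (1.99 − 0.54) = 6.38% / 1.45 = 4.4000%
R_f = E(R_Orrin) − β_Orrin·MRP = 5.44% − 0.54 × 4.4000% = 3.0640%
E(R_m) = R_f + MRP = 3.0640% + 4.4000% = 7.46%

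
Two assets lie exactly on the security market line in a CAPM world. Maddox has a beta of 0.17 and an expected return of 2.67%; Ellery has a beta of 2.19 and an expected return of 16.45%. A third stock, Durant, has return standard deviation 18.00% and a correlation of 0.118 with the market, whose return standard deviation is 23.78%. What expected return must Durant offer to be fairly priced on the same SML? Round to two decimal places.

MRP = (16.45% − 2.67%) / (2.19 − 0.17) = 6.8218%
R_f = 2.67% − 0.17 × 6.8218% = 1.5103%
β_Durant = ρ·σ_i/σ_m = 0.118 × 18.00 / 23.78 = 0.0893
E(R_Durant) = R_f + β × MRP = 1.5103% + 0.0893 × 6.8218% = 2.12%

2.12%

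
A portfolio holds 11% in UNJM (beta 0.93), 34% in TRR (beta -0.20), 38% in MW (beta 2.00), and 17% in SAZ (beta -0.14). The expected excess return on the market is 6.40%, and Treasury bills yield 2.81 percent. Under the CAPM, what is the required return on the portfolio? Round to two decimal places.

β_P = Σ w_i β_i = 0.11×0.93 + 0.34×-0.20 + 0.38×2.00 + 0.17×-0.14 = 0.7705
E(R_P) = R_f + β_P × MRP = 2.81% + 0.7705 × 6.40% = 7.74%

7.74%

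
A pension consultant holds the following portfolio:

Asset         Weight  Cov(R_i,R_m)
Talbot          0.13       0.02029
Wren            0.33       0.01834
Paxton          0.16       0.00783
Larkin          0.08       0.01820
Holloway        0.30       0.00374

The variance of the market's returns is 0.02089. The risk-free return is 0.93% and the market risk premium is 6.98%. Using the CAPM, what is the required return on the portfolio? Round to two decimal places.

5.11%

β_Talbot = 0.02029 / 0.02089 = 0.9713
β_Wren = 0.01834 / 0.02089 = 0.8779
β_Paxton = 0.00783 / 0.02089 = 0.3748
β_Larkin = 0.01820 / 0.02089 = 0.8712
β_Holloway = 0.00374 / 0.02089 = 0.1790
β_P = Σ w_i β_i = 0.13×0.9713 + 0.33×0.8779 + 0.16×0.3748 + 0.08×0.8712 + 0.30×0.1790 = 0.5993
E(R_P) = R_f + β_P × MRP = 0.93% + 0.5993 × 6.98% = 5.11%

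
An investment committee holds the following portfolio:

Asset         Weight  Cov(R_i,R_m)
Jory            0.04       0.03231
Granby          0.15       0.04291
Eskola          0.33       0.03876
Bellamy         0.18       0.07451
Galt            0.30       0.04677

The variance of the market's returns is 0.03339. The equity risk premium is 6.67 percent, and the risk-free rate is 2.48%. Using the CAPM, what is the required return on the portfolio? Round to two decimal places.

12.06%

β_Jory = 0.03231 / 0.03339 = 0.9677
β_Granby = 0.04291 / 0.03339 = 1.2851
β_Eskola = 0.03876 / 0.03339 = 1.1608
β_Bellamy = 0.07451 / 0.03339 = 2.2315
β_Galt = 0.04677 / 0.03339 = 1.4007
β_P = Σ w_i β_i = 0.04×0.9677 + 0.15×1.2851 + 0.33×1.1608 + 0.18×2.2315 + 0.30×1.4007 = 1.4364
E(R_P) = R_f + β_P × MRP = 2.48% + 1.4364 × 6.67% = 12.06%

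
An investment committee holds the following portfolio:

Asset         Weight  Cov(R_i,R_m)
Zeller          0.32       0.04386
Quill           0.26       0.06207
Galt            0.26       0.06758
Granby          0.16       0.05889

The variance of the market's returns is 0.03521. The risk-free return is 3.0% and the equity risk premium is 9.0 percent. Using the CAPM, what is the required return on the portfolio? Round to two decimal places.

β_Zeller = 0.04386 / 0.03521 = 1.2457
β_Quill = 0.06207 / 0.03521 = 1.7629
β_Galt = 0.06758 / 0.03521 = 1.9193
β_Granby = 0.05889 / 0.03521 = 1.6725
β_P = Σ w_i β_i = 0.32×1.2457 + 0.26×1.7629 + 0.26×1.9193 + 0.16×1.6725 = 1.6236
E(R_P) = R_f + β_P × MRP = 3.0% + 1.6236 × 9.0% = 17.61%

17.61%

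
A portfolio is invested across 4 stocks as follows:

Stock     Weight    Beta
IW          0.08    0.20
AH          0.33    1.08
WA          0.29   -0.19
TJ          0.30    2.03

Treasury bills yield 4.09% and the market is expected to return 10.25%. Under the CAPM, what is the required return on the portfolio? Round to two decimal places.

β_P = Σ w_i β_i = 0.08×0.20 + 0.33×1.08 + 0.29×-0.19 + 0.30×2.03 = 0.9263
MRP = 10.25% − 4.09% = 6.16%
E(R_P) = R_f + β_P × MRP = 4.09% + 0.9263 × 6.16% = 9.80%

9.80%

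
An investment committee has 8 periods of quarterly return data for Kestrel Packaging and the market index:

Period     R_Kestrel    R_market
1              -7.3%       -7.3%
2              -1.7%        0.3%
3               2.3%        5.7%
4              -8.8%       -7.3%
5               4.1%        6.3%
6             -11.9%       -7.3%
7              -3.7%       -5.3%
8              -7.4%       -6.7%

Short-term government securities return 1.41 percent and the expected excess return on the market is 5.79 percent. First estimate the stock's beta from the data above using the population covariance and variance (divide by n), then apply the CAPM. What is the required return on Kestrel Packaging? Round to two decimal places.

6.55%

Mean R_i = (-7.3 − 1.7 + 2.3 − 8.8 + 4.1 − 11.9 − 3.7 − 7.4) / 8 = -4.3000%
Mean R_m = (-7.3 + 0.3 + 5.7 − 7.3 + 6.3 − 7.3 − 5.3 − 6.7) / 8 = -2.7000%
Σ(R_i − R̄_i)(R_m − R̄_m) = 219.1400  ⇒  Cov = 219.1400 / 8 = 27.3925
Σ(R_m − R̄_m)² = 246.8000  ⇒  Var(R_m) = 246.8000 / 8 = 30.8500
β = Cov / Var(R_m) = 27.3925 / 30.8500 = 0.8879
E(R) = R_f + β × MRP = 1.41% + 0.8879 × 5.79% = 6.55%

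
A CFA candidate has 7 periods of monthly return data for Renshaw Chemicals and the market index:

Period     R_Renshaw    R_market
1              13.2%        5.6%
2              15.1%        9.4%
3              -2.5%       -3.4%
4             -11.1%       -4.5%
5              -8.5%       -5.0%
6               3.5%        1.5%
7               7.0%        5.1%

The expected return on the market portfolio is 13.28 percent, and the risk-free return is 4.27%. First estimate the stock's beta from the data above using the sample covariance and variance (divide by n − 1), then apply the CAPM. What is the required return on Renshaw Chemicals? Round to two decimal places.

Mean R_i = (13.2 + 15.1 − 2.5 − 11.1 − 8.5 + 3.5 + 7.0) / 7 = 2.3857%
Mean R_m = (5.6 + 9.4 − 3.4 − 4.5 − 5.0 + 1.5 + 5.1) / 7 = 1.2429%
Σ(R_i − R̄_i)(R_m − R̄_m) = 337.0043  ⇒  Cov = 337.0043 / 6 = 56.1674
Σ(R_m − R̄_m)² = 193.9771  ⇒  Var(R_m) = 193.9771 / 6 = 32.3295
β = Cov / Var(R_m) = 56.1674 / 32.3295 = 1.7373
MRP = 13.28% − 4.27% = 9.01%
E(R) = R_f + β × MRP = 4.27% + 1.7373 × 9.01% = 19.92%

19.92%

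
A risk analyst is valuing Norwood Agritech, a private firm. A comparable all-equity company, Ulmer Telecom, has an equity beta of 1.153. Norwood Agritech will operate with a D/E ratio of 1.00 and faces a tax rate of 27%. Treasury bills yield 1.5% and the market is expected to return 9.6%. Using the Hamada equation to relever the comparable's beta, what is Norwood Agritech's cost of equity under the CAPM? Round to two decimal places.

β_L = β_U × [1 + (1 − t)(D/E)] = 1.153 × [1 + (1 − 0.27) × 1.00]
    = 1.153 × [1 + 0.73 × 1.00] = 1.153 × 1.7300 = 1.9947
MRP = 9.6% − 1.5% = 8.10%
E(R) = R_f + β_L × MRP = 1.5% + 1.9947 × 8.1% = 17.66%

17.66%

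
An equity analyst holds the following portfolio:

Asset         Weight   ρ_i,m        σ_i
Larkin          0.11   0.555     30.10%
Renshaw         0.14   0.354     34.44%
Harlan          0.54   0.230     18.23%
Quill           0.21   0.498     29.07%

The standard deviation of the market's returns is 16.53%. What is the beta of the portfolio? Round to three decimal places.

β_Larkin = 0.555 × 30.10% / 16.53% = 1.0106
β_Renshaw = 0.354 × 34.44% / 16.53% = 0.7376
β_Harlan = 0.230 × 18.23% / 16.53% = 0.2537
β_Quill = 0.498 × 29.07% / 16.53% = 0.8758
β_P = Σ w_i β_i = 0.11×1.0106 + 0.14×0.7376 + 0.54×0.2537 + 0.21×0.8758 = 0.5353

0.535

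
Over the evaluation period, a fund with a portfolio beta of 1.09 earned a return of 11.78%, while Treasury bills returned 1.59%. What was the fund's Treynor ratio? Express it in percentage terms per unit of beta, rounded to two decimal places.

Treynor = (R_P − R_f) / β_P = (11.78% − 1.59%) / 1.0900 = 10.19% / 1.0900 = 9.35%

9.35%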